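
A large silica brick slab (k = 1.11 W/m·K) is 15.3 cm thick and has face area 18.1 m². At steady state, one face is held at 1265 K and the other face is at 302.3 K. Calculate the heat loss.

Q = kA·ΔT/L = 1.11 × 18.1 × |1265 K − 302.3 K| / 0.153 = 1.26×10^5 W

Q = 126 kW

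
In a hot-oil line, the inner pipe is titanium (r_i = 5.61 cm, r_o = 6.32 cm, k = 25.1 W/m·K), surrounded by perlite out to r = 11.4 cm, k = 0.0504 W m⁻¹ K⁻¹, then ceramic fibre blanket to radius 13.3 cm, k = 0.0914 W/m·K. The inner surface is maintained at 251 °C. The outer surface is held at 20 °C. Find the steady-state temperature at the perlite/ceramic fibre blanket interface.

T = 49.1 °C

Series thermal resistances, inner to outer:
  R'_titanium = ln(0.0632/0.0561)/(2πk) = 0.1192/(2π·25.1) = 7.556×10^-4 m·K/W
  R'_perlite = ln(0.114/0.0632)/(2πk) = 0.5899/(2π·0.0504) = 1.863 m·K/W
  R'_ceramic fibre blanket = ln(0.133/0.114)/(2πk) = 0.1542/(2π·0.0914) = 0.2684 m·K/W
ΣR = 7.556×10^-4 + 1.863 + 0.2684 = 2.132 m·K/W
Q' = ΔT/ΣR = (251 °C − 20 °C)/2.132 = 108.3 W/m
From the inner boundary to the perlite/ceramic fibre blanket interface, ΣR_partial = 1.864 m·K/W.
T_interface = T_in − Q'·ΣR_partial = 251 °C − (108.3)(1.864) = 49.1 °C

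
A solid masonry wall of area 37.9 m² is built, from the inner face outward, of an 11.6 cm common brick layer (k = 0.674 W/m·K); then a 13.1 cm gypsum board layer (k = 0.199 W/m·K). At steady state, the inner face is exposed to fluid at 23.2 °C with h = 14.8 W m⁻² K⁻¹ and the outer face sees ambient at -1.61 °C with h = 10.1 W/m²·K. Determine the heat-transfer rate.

Q = 943 W

Resistance network (inner→outer):
  R_conv,in = 1/(hA) = 1/(14.8·37.9) = 0.001783 K/W
  R_common brick = L/(kA) = 0.116/(0.674·37.9) = 0.004541 K/W
  R_gypsum board = L/(kA) = 0.131/(0.199·37.9) = 0.01737 K/W
  R_conv,out = 1/(hA) = 1/(10.1·37.9) = 0.002612 K/W
ΣR = 0.001783 + 0.004541 + 0.01737 + 0.002612 = 0.02631 K/W
Q = ΔT/ΣR = (23.2 °C − -1.61 °C)/0.02631 = 943 W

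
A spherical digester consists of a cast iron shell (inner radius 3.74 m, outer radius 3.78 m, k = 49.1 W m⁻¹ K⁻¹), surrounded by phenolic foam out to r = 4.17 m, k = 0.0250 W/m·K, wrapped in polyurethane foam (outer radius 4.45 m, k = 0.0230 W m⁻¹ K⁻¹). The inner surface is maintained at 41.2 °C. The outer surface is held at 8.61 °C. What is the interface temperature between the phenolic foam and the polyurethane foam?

T = 21.6 °C

Resistance network (inner→outer):
  R_cast iron = (1/3.74 − 1/3.78)/(4πk) = 0.002829/(4π·49.1) = 4.586×10^-6 K/W
  R_phenolic foam = (1/3.78 − 1/4.17)/(4πk) = 0.02474/(4π·0.0250) = 0.07876 K/W
  R_polyurethane foam = (1/4.17 − 1/4.45)/(4πk) = 0.01509/(4π·0.0230) = 0.05221 K/W
ΣR = 4.586×10^-6 + 0.07876 + 0.05221 = 0.1310 K/W
Q = ΔT/ΣR = (41.2 °C − 8.61 °C)/0.1310 = 248.8 W
From the inner boundary to the phenolic foam/polyurethane foam interface, ΣR_partial = 0.07876 K/W.
T_interface = T_in − Q·ΣR_partial = 41.2 °C − (248.8)(0.07876) = 21.6 °C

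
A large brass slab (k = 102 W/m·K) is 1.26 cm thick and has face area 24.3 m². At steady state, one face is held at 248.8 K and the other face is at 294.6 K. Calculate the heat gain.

Q = kA·ΔT/L = 102 × 24.3 × |248.8 K − 294.6 K| / 0.0126 = 9.01×10^6 W

Q = 9010 kW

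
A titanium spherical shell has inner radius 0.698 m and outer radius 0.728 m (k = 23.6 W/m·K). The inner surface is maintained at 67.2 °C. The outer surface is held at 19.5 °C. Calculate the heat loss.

Q = 240 kW

Q = 4πk·ΔT/(1/r₁ − 1/r₂) = 4π × 23.6 × 47.7 / (1/0.698 − 1/0.728) = 2.40×10^5 W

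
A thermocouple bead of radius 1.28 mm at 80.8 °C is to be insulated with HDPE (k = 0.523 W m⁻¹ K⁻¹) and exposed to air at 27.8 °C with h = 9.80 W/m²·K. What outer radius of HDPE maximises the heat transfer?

r_cr = 10.7 cm

For a sphere, r_cr = 2k_ins/h = 2·0.523/9.80 = 0.107 m = 10.7 cm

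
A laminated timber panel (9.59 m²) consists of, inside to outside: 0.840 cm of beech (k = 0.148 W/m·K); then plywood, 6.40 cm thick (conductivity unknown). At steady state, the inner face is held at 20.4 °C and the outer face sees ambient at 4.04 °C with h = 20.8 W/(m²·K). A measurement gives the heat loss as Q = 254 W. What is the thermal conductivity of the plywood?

ΣR = ΔT/Q = |20.4 − 4.04|/254 = 0.06441 K/W
Known resistances:
  R_beech = L/(kA) = 0.00840/(0.148·9.59) = 0.005918 K/W
  R_conv,out = 1/(hA) = 1/(20.8·9.59) = 0.005013 K/W
R_plywood = ΣR − ΣR_known = 0.06441 − 0.01093 = 0.05348 K/W
L/(kA) = 0.05348 ⇒ k = 0.0640/(0.05348·9.59) = 0.125 W/m·K

k = 0.125 W/m·K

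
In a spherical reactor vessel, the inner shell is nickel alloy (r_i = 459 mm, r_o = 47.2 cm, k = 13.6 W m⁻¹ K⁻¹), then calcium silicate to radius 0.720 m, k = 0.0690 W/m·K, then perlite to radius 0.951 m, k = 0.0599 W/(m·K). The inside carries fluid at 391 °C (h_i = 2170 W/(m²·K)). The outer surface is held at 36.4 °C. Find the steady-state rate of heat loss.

Q = 275 W

Series thermal resistances, inner to outer:
  R_conv,in = 1/(4πr²h) = 1/(4π·0.459²·2170) = 1.741×10^-4 K/W
  R_nickel alloy = (1/0.459 − 1/0.472)/(4πk) = 0.06001/(4π·13.6) = 3.511×10^-4 K/W
  R_calcium silicate = (1/0.472 − 1/0.720)/(4πk) = 0.7298/(4π·0.0690) = 0.8416 K/W
  R_perlite = (1/0.720 − 1/0.951)/(4πk) = 0.3374/(4π·0.0599) = 0.4482 K/W
ΣR = 1.741×10^-4 + 3.511×10^-4 + 0.8416 + 0.4482 = 1.290 K/W
Q = ΔT/ΣR = (391 °C − 36.4 °C)/1.290 = 275 W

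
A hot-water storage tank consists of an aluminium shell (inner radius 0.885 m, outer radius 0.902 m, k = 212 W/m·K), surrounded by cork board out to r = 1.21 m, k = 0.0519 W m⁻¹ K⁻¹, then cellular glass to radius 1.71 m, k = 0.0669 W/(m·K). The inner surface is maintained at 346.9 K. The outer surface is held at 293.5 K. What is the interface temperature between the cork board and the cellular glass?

T = 314.8 K

Series thermal resistances, inner to outer:
  R_aluminium = (1/0.885 − 1/0.902)/(4πk) = 0.02130/(4π·212) = 7.994×10^-6 K/W
  R_cork board = (1/0.902 − 1/1.21)/(4πk) = 0.2822/(4π·0.0519) = 0.4327 K/W
  R_cellular glass = (1/1.21 − 1/1.71)/(4πk) = 0.2417/(4π·0.0669) = 0.2874 K/W
ΣR = 7.994×10^-6 + 0.4327 + 0.2874 = 0.7201 K/W
Q = ΔT/ΣR = (346.9 K − 293.5 K)/0.7201 = 74.16 W
From the inner boundary to the cork board/cellular glass interface, ΣR_partial = 0.4327 K/W.
T_interface = T_in − Q·ΣR_partial = 346.9 K − (74.16)(0.4327) = 314.8 K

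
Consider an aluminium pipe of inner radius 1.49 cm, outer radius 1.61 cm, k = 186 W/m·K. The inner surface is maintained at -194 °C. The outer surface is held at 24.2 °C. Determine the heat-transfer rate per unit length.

Q' = 2πk·ΔT/ln(r₂/r₁) = 2π × 186 × 218.2 / ln(0.0161/0.0149) = 3.29×10^6 W/m

Q' = 3290 kW/m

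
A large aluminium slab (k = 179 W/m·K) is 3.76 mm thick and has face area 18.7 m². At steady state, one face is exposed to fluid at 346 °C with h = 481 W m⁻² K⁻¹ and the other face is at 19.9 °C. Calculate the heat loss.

Treat each layer as a resistance in series:
  R_conv,in = 1/(hA) = 1/(481·18.7) = 1.112×10^-4 K/W
  R_aluminium = L/(kA) = 0.00376/(179·18.7) = 1.123×10^-6 K/W
ΣR = 1.112×10^-4 + 1.123×10^-6 = 1.123×10^-4 K/W
Q = ΔT/ΣR = (346 °C − 19.9 °C)/1.123×10^-4 = 2.90×10^6 W

Q = 2900 kW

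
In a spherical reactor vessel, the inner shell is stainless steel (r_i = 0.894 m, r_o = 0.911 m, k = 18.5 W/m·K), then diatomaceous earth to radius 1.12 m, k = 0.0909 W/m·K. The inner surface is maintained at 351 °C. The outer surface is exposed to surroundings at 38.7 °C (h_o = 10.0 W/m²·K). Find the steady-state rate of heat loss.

Series thermal resistances, inner to outer:
  R_stainless steel = (1/0.894 − 1/0.911)/(4πk) = 0.02087/(4π·18.5) = 8.979×10^-5 K/W
  R_diatomaceous earth = (1/0.911 − 1/1.12)/(4πk) = 0.2048/(4π·0.0909) = 0.1793 K/W
  R_conv,out = 1/(4πr²h) = 1/(4π·1.12²·10.0) = 0.006344 K/W
ΣR = 8.979×10^-5 + 0.1793 + 0.006344 = 0.1857 K/W
Q = ΔT/ΣR = (351 °C − 38.7 °C)/0.1857 = 1680 W

Q = 1680 W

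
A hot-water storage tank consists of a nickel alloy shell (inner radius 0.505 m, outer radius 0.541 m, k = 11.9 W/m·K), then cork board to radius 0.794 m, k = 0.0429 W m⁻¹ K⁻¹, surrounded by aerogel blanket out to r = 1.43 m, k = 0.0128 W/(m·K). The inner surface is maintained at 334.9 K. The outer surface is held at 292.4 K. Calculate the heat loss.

Q = 9.29 W

Treat each layer as a resistance in series:
  R_nickel alloy = (1/0.505 − 1/0.541)/(4πk) = 0.1318/(4π·11.9) = 8.812×10^-4 K/W
  R_cork board = (1/0.541 − 1/0.794)/(4πk) = 0.5890/(4π·0.0429) = 1.093 K/W
  R_aerogel blanket = (1/0.794 − 1/1.43)/(4πk) = 0.5601/(4π·0.0128) = 3.482 K/W
ΣR = 8.812×10^-4 + 1.093 + 3.482 = 4.576 K/W
Q = ΔT/ΣR = (334.9 K − 292.4 K)/4.576 = 9.29 W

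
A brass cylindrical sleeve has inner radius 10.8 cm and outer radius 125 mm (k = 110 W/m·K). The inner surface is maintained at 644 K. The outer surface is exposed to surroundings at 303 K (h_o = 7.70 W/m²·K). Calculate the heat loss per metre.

Q' = 2.06 kW/m

Treat each layer as a resistance in series:
  R'_brass = ln(0.125/0.108)/(2πk) = 0.1462/(2π·110) = 2.115×10^-4 m·K/W
  R'_conv,out = 1/(2πr h) = 1/(2π·0.125·7.70) = 0.1654 m·K/W
ΣR = 2.115×10^-4 + 0.1654 = 0.1656 m·K/W
Q' = ΔT/ΣR = (644 K − 303 K)/0.1656 = 2060 W/m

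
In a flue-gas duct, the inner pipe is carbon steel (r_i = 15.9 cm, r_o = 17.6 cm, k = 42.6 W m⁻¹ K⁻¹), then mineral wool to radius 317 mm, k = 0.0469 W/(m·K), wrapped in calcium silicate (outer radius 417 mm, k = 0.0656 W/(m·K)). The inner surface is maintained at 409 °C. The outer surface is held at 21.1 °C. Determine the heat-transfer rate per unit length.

Series thermal resistances, inner to outer:
  R'_carbon steel = ln(0.176/0.159)/(2πk) = 0.1016/(2π·42.6) = 3.795×10^-4 m·K/W
  R'_mineral wool = ln(0.317/0.176)/(2πk) = 0.5884/(2π·0.0469) = 1.997 m·K/W
  R'_calcium silicate = ln(0.417/0.317)/(2πk) = 0.2742/(2π·0.0656) = 0.6652 m·K/W
ΣR = 3.795×10^-4 + 1.997 + 0.6652 = 2.663 m·K/W
Q' = ΔT/ΣR = (409 °C − 21.1 °C)/2.663 = 146 W/m

Q' = 146 W/m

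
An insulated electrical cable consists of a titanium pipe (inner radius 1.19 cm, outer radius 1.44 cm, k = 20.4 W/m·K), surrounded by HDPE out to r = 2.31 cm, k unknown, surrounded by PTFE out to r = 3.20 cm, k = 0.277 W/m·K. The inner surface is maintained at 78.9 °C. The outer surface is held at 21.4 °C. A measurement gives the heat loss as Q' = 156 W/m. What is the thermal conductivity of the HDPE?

k = 0.418 W/m·K

ΣR = ΔT/Q' = |78.9 − 21.4|/156 = 0.3686 m·K/W
Known resistances:
  R'_titanium = ln(0.0144/0.0119)/(2πk) = 0.1907/(2π·20.4) = 0.001488 m·K/W
  R'_PTFE = ln(0.0320/0.0231)/(2πk) = 0.3259/(2π·0.277) = 0.1873 m·K/W
R_HDPE = ΣR − ΣR_known = 0.3686 − 0.1888 = 0.1798 m·K/W
ln(r₂/r₁)/(2πk) = 0.1798 ⇒ k = 0.4726/(2π·0.1798) = 0.418 W/m·K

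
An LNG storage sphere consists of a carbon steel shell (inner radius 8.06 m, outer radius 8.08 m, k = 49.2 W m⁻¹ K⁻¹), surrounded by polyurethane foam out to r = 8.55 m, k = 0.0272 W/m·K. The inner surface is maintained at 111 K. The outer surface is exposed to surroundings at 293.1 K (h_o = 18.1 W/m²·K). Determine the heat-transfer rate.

Q = 9120 W

Series thermal resistances, inner to outer:
  R_carbon steel = (1/8.06 − 1/8.08)/(4πk) = 3.071×10^-4/(4π·49.2) = 4.967×10^-7 K/W
  R_polyurethane foam = (1/8.08 − 1/8.55)/(4πk) = 0.006803/(4π·0.0272) = 0.01990 K/W
  R_conv,out = 1/(4πr²h) = 1/(4π·8.55²·18.1) = 6.014×10^-5 K/W
ΣR = 4.967×10^-7 + 0.01990 + 6.014×10^-5 = 0.01996 K/W
Q = ΔT/ΣR = (111 K − 293.1 K)/0.01996 = -9120 W
(Negative Q ⇒ heat flows inward; heat gain = 9120 W.)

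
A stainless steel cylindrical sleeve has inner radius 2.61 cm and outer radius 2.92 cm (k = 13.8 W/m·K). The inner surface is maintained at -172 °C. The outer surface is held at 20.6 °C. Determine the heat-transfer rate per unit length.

Q' = 2πk·ΔT/ln(r₂/r₁) = 2π × 13.8 × 192.6 / ln(0.0292/0.0261) = 1.49×10^5 W/m

Q' = 1.49×10^5 W/m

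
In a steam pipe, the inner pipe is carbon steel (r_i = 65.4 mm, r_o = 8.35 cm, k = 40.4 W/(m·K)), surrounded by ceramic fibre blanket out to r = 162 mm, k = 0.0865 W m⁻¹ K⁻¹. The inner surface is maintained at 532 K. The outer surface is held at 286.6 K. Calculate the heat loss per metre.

Series thermal resistances, inner to outer:
  R'_carbon steel = ln(0.0835/0.0654)/(2πk) = 0.2443/(2π·40.4) = 9.625×10^-4 m·K/W
  R'_ceramic fibre blanket = ln(0.162/0.0835)/(2πk) = 0.6627/(2π·0.0865) = 1.219 m·K/W
ΣR = 9.625×10^-4 + 1.219 = 1.220 m·K/W
Q' = ΔT/ΣR = (532 K − 286.6 K)/1.220 = 201 W/m

Q' = 201 W/m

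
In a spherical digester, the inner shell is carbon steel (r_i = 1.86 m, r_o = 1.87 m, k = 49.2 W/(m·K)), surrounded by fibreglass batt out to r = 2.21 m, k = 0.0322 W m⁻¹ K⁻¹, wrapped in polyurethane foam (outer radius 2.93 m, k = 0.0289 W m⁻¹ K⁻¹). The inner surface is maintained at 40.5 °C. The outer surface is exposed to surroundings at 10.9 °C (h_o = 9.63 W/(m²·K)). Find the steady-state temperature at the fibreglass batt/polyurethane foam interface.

Resistance network (inner→outer):
  R_carbon steel = (1/1.86 − 1/1.87)/(4πk) = 0.002875/(4π·49.2) = 4.650×10^-6 K/W
  R_fibreglass batt = (1/1.87 − 1/2.21)/(4πk) = 0.08227/(4π·0.0322) = 0.2033 K/W
  R_polyurethane foam = (1/2.21 − 1/2.93)/(4πk) = 0.1112/(4π·0.0289) = 0.3062 K/W
  R_conv,out = 1/(4πr²h) = 1/(4π·2.93²·9.63) = 9.626×10^-4 K/W
ΣR = 4.650×10^-6 + 0.2033 + 0.3062 + 9.626×10^-4 = 0.5105 K/W
Q = ΔT/ΣR = (40.5 °C − 10.9 °C)/0.5105 = 57.98 W
From the inner boundary to the fibreglass batt/polyurethane foam interface, ΣR_partial = 0.2033 K/W.
T_interface = T_in − Q·ΣR_partial = 40.5 °C − (57.98)(0.2033) = 28.7 °C

T = 28.7 °C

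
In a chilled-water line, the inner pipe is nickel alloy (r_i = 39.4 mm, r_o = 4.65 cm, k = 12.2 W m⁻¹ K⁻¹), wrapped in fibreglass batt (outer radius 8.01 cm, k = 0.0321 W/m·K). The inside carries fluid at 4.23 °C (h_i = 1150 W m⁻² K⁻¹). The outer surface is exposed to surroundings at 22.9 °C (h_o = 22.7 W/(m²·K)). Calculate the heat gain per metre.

Q' = 6.69 W/m

Series thermal resistances, inner to outer:
  R'_conv,in = 1/(2πr h) = 1/(2π·0.0394·1150) = 0.003513 m·K/W
  R'_nickel alloy = ln(0.0465/0.0394)/(2πk) = 0.1657/(2π·12.2) = 0.002161 m·K/W
  R'_fibreglass batt = ln(0.0801/0.0465)/(2πk) = 0.5438/(2π·0.0321) = 2.696 m·K/W
  R'_conv,out = 1/(2πr h) = 1/(2π·0.0801·22.7) = 0.08753 m·K/W
ΣR = 0.003513 + 0.002161 + 2.696 + 0.08753 = 2.789 m·K/W
Q' = ΔT/ΣR = (4.23 °C − 22.9 °C)/2.789 = -6.69 W/m
(Negative Q' ⇒ heat flows inward; heat gain = 6.69 W/m.)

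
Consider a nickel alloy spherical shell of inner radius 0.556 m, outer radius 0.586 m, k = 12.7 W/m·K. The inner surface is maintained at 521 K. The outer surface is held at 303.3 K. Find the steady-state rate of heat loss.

Q = 4πk·ΔT/(1/r₁ − 1/r₂) = 4π × 12.7 × 217.7 / (1/0.556 − 1/0.586) = 3.77×10^5 W

Q = 377 kW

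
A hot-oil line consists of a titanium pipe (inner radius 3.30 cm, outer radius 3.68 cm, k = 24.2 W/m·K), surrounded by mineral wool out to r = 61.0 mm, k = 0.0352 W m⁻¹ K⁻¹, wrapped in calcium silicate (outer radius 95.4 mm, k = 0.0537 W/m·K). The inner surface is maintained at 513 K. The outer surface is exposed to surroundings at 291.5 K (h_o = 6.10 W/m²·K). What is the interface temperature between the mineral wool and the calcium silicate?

T = 383 K

Series thermal resistances, inner to outer:
  R'_titanium = ln(0.0368/0.0330)/(2πk) = 0.1090/(2π·24.2) = 7.168×10^-4 m·K/W
  R'_mineral wool = ln(0.0610/0.0368)/(2πk) = 0.5054/(2π·0.0352) = 2.285 m·K/W
  R'_calcium silicate = ln(0.0954/0.0610)/(2πk) = 0.4472/(2π·0.0537) = 1.325 m·K/W
  R'_conv,out = 1/(2πr h) = 1/(2π·0.0954·6.10) = 0.2735 m·K/W
ΣR = 7.168×10^-4 + 2.285 + 1.325 + 0.2735 = 3.884 m·K/W
Q' = ΔT/ΣR = (513 K − 291.5 K)/3.884 = 57.03 W/m
From the inner boundary to the mineral wool/calcium silicate interface, ΣR_partial = 2.286 m·K/W.
T_interface = T_in − Q'·ΣR_partial = 513 K − (57.03)(2.286) = 383 K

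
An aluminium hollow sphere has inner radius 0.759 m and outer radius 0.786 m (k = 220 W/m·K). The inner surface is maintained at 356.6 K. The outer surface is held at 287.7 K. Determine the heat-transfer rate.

Q = 4.21×10^6 W

Q = 4πk·ΔT/(1/r₁ − 1/r₂) = 4π × 220 × 68.9 / (1/0.759 − 1/0.786) = 4.21×10^6 W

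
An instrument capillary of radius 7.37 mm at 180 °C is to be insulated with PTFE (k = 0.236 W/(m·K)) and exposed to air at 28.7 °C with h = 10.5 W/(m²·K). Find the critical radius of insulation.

r_cr = 2.25 cm

For a cylinder, r_cr = k_ins/h = 0.236/10.5 = 0.0225 m = 2.25 cm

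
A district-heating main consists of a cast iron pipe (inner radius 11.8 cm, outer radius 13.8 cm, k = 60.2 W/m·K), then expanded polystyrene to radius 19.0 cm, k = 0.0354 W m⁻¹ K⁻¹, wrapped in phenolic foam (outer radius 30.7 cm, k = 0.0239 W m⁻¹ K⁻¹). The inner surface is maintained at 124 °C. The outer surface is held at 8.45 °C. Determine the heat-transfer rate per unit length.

Q' = 24.9 W/m

Treat each layer as a resistance in series:
  R'_cast iron = ln(0.138/0.118)/(2πk) = 0.1566/(2π·60.2) = 4.139×10^-4 m·K/W
  R'_expanded polystyrene = ln(0.190/0.138)/(2πk) = 0.3198/(2π·0.0354) = 1.438 m·K/W
  R'_phenolic foam = ln(0.307/0.190)/(2πk) = 0.4798/(2π·0.0239) = 3.195 m·K/W
ΣR = 4.139×10^-4 + 1.438 + 3.195 = 4.633 m·K/W
Q' = ΔT/ΣR = (124 °C − 8.45 °C)/4.633 = 24.9 W/m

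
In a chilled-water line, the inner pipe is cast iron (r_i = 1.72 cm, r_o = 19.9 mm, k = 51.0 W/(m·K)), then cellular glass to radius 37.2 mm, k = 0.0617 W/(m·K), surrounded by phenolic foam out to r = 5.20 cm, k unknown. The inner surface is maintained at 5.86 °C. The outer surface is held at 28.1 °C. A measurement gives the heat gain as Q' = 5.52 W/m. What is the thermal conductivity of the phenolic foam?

ΣR = ΔT/Q' = |5.86 − 28.1|/5.52 = 4.029 m·K/W
Known resistances:
  R'_cast iron = ln(0.0199/0.0172)/(2πk) = 0.1458/(2π·51.0) = 4.550×10^-4 m·K/W
  R'_cellular glass = ln(0.0372/0.0199)/(2πk) = 0.6256/(2π·0.0617) = 1.614 m·K/W
R_phenolic foam = ΣR − ΣR_known = 4.029 − 1.614 = 2.415 m·K/W
ln(r₂/r₁)/(2πk) = 2.415 ⇒ k = 0.3349/(2π·2.415) = 0.0221 W/m·K

k = 0.0221 W/m·K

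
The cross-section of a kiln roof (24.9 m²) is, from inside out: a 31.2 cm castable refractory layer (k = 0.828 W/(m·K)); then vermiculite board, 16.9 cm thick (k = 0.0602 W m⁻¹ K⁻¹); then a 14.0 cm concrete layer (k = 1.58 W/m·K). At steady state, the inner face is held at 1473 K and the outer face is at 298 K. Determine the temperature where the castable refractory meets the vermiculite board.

T = 1338 K

Resistance network (inner→outer):
  R_castable refractory = L/(kA) = 0.312/(0.828·24.9) = 0.01513 K/W
  R_vermiculite board = L/(kA) = 0.169/(0.0602·24.9) = 0.1127 K/W
  R_concrete = L/(kA) = 0.140/(1.58·24.9) = 0.003559 K/W
ΣR = 0.01513 + 0.1127 + 0.003559 = 0.1314 K/W
Q = ΔT/ΣR = (1473 K − 298 K)/0.1314 = 8942 W
From the inner boundary to the castable refractory/vermiculite board interface, ΣR_partial = 0.01513 K/W.
T_interface = T_in − Q·ΣR_partial = 1473 K − (8942)(0.01513) = 1338 K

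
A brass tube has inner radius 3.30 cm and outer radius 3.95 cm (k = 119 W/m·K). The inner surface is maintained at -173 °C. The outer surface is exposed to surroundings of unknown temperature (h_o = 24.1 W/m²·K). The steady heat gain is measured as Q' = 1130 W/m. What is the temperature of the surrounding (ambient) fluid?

Sum the resistances:
  R'_brass = ln(0.0395/0.0330)/(2πk) = 0.1798/(2π·119) = 2.405×10^-4 m·K/W
  R'_conv,out = 1/(2πr h) = 1/(2π·0.0395·24.1) = 0.1672 m·K/W
ΣR = 0.1674 m·K/W
ΔT = Q'·ΣR = 1130 × 0.1674 = 189.2 K
Heat flows inward, so T_out = T_in + ΔT = -173 + 189.2 = 16.2 °C

T_out = 16.2 °C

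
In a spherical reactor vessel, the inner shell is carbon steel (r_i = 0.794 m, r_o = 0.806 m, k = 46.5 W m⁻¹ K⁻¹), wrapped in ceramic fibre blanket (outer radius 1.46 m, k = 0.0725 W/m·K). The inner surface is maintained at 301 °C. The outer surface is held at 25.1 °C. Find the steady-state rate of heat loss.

Series thermal resistances, inner to outer:
  R_carbon steel = (1/0.794 − 1/0.806)/(4πk) = 0.01875/(4π·46.5) = 3.209×10^-5 K/W
  R_ceramic fibre blanket = (1/0.806 − 1/1.46)/(4πk) = 0.5558/(4π·0.0725) = 0.6100 K/W
ΣR = 3.209×10^-5 + 0.6100 = 0.6100 K/W
Q = ΔT/ΣR = (301 °C − 25.1 °C)/0.6100 = 452 W

Q = 452 W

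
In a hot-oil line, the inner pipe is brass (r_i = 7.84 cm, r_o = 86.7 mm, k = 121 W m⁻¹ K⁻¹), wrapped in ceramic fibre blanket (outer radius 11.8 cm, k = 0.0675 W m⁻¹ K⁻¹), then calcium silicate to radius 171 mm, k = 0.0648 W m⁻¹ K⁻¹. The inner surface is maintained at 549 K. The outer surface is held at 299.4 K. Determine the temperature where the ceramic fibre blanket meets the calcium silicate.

Resistance network (inner→outer):
  R'_brass = ln(0.0867/0.0784)/(2πk) = 0.1006/(2π·121) = 1.324×10^-4 m·K/W
  R'_ceramic fibre blanket = ln(0.118/0.0867)/(2πk) = 0.3082/(2π·0.0675) = 0.7268 m·K/W
  R'_calcium silicate = ln(0.171/0.118)/(2πk) = 0.3710/(2π·0.0648) = 0.9112 m·K/W
ΣR = 1.324×10^-4 + 0.7268 + 0.9112 = 1.638 m·K/W
Q' = ΔT/ΣR = (549 K − 299.4 K)/1.638 = 152.4 W/m
From the inner boundary to the ceramic fibre blanket/calcium silicate interface, ΣR_partial = 0.7269 m·K/W.
T_interface = T_in − Q'·ΣR_partial = 549 K − (152.4)(0.7269) = 438 K

T = 438 K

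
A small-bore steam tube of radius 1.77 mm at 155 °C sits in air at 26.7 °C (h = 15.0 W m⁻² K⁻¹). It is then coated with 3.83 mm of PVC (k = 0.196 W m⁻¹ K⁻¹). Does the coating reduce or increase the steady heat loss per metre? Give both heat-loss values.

increases: 21.4 → 45.3 W/m

Critical radius for a cylinder: r_cr = k/h = 0.0131 m = 1.31 cm.
Outer radius after coating: r₂ = 0.00177 + 0.00383 = 0.00560 m.
Since r₁ < r_cr and r₂ ≤ r_cr, the coating moves toward the maximum at r_cr — heat loss rises.
Bare: R = 1/(2πr₁h) = 5.995 m·K/W; Q = 128.3/5.995 = 21.4 W/m.
Coated: R = R_cond + R_conv = 2.830 m·K/W; Q = 128.3/2.830 = 45.3 W/m.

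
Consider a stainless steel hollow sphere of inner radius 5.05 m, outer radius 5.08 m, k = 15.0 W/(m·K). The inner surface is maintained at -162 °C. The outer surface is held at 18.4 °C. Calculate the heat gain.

Q = 29100 kW

Q = 4πk·ΔT/(1/r₁ − 1/r₂) = 4π × 15.0 × 180.4 / (1/5.05 − 1/5.08) = 2.91×10^7 W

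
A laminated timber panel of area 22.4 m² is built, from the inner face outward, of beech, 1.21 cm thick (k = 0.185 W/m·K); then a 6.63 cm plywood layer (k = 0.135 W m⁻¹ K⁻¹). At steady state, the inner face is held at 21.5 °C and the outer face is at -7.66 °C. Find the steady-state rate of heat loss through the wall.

Q = 1170 W

Series thermal resistances, inner to outer:
  R_beech = L/(kA) = 0.0121/(0.185·22.4) = 0.002920 K/W
  R_plywood = L/(kA) = 0.0663/(0.135·22.4) = 0.02192 K/W
ΣR = 0.002920 + 0.02192 = 0.02484 K/W
Q = ΔT/ΣR = (21.5 °C − -7.66 °C)/0.02484 = 1170 W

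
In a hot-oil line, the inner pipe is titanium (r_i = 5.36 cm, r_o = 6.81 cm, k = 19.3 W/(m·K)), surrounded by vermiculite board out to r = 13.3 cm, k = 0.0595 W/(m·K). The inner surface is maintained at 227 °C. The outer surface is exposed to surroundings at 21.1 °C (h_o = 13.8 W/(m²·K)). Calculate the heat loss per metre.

Q' = 110 W/m

Treat each layer as a resistance in series:
  R'_titanium = ln(0.0681/0.0536)/(2πk) = 0.2394/(2π·19.3) = 0.001974 m·K/W
  R'_vermiculite board = ln(0.133/0.0681)/(2πk) = 0.6694/(2π·0.0595) = 1.790 m·K/W
  R'_conv,out = 1/(2πr h) = 1/(2π·0.133·13.8) = 0.08671 m·K/W
ΣR = 0.001974 + 1.790 + 0.08671 = 1.879 m·K/W
Q' = ΔT/ΣR = (227 °C − 21.1 °C)/1.879 = 110 W/m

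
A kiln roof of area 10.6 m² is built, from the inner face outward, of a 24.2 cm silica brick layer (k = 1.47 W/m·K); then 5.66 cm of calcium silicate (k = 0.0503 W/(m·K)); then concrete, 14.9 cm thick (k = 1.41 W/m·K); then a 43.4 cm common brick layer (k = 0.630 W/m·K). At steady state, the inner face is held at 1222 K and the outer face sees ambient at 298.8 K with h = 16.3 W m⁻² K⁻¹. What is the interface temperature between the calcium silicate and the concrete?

T = 667 K

Resistance network (inner→outer):
  R_silica brick = L/(kA) = 0.242/(1.47·10.6) = 0.01553 K/W
  R_calcium silicate = L/(kA) = 0.0566/(0.0503·10.6) = 0.1062 K/W
  R_concrete = L/(kA) = 0.149/(1.41·10.6) = 0.009969 K/W
  R_common brick = L/(kA) = 0.434/(0.630·10.6) = 0.06499 K/W
  R_conv,out = 1/(hA) = 1/(16.3·10.6) = 0.005788 K/W
ΣR = 0.01553 + 0.1062 + 0.009969 + 0.06499 + 0.005788 = 0.2025 K/W
Q = ΔT/ΣR = (1222 K − 298.8 K)/0.2025 = 4559 W
From the inner boundary to the calcium silicate/concrete interface, ΣR_partial = 0.1217 K/W.
T_interface = T_in − Q·ΣR_partial = 1222 K − (4559)(0.1217) = 667 K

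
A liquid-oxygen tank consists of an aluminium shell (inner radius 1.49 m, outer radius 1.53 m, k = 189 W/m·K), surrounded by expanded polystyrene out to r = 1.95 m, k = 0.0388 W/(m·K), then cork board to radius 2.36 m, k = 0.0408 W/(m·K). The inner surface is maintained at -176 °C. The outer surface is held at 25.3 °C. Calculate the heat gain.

Q = 435 W

Series thermal resistances, inner to outer:
  R_aluminium = (1/1.49 − 1/1.53)/(4πk) = 0.01755/(4π·189) = 7.388×10^-6 K/W
  R_expanded polystyrene = (1/1.53 − 1/1.95)/(4πk) = 0.1408/(4π·0.0388) = 0.2887 K/W
  R_cork board = (1/1.95 − 1/2.36)/(4πk) = 0.08909/(4π·0.0408) = 0.1738 K/W
ΣR = 7.388×10^-6 + 0.2887 + 0.1738 = 0.4625 K/W
Q = ΔT/ΣR = (-176 °C − 25.3 °C)/0.4625 = -435 W
(Negative Q ⇒ heat flows inward; heat gain = 435 W.)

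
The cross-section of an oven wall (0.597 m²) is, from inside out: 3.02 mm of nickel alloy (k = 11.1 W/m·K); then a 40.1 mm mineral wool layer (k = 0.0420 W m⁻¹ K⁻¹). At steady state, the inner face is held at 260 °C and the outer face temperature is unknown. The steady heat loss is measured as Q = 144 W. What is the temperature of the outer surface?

Sum the resistances:
  R_nickel alloy = L/(kA) = 0.00302/(11.1·0.597) = 4.557×10^-4 K/W
  R_mineral wool = L/(kA) = 0.0401/(0.0420·0.597) = 1.599 K/W
ΣR = 1.600 K/W
ΔT = Q·ΣR = 144 × 1.600 = 230.4 K
Heat flows outward, so T_out = T_in − ΔT = 260 − 230.4 = 29.6 °C

T_out = 29.6 °C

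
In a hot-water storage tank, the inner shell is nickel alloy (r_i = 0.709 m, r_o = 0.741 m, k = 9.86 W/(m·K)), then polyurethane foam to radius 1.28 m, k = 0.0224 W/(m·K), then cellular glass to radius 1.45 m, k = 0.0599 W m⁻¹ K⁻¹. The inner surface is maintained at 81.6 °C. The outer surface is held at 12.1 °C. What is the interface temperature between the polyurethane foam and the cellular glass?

T = 16.1 °C

Resistance network (inner→outer):
  R_nickel alloy = (1/0.709 − 1/0.741)/(4πk) = 0.06091/(4π·9.86) = 4.916×10^-4 K/W
  R_polyurethane foam = (1/0.741 − 1/1.28)/(4πk) = 0.5683/(4π·0.0224) = 2.019 K/W
  R_cellular glass = (1/1.28 − 1/1.45)/(4πk) = 0.09159/(4π·0.0599) = 0.1217 K/W
ΣR = 4.916×10^-4 + 2.019 + 0.1217 = 2.141 K/W
Q = ΔT/ΣR = (81.6 °C − 12.1 °C)/2.141 = 32.46 W
From the inner boundary to the polyurethane foam/cellular glass interface, ΣR_partial = 2.019 K/W.
T_interface = T_in − Q·ΣR_partial = 81.6 °C − (32.46)(2.019) = 16.1 °C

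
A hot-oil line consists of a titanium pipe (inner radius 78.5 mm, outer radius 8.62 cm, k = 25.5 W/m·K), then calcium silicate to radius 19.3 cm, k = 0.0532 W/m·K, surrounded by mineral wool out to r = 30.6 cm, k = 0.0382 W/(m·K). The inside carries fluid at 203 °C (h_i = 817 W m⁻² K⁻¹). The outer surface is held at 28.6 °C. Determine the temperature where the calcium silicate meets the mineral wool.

T = 106 °C

Series thermal resistances, inner to outer:
  R'_conv,in = 1/(2πr h) = 1/(2π·0.0785·817) = 0.002482 m·K/W
  R'_titanium = ln(0.0862/0.0785)/(2πk) = 0.09357/(2π·25.5) = 5.840×10^-4 m·K/W
  R'_calcium silicate = ln(0.193/0.0862)/(2πk) = 0.8060/(2π·0.0532) = 2.411 m·K/W
  R'_mineral wool = ln(0.306/0.193)/(2πk) = 0.4609/(2π·0.0382) = 1.920 m·K/W
ΣR = 0.002482 + 5.840×10^-4 + 2.411 + 1.920 = 4.334 m·K/W
Q' = ΔT/ΣR = (203 °C − 28.6 °C)/4.334 = 40.24 W/m
From the inner boundary to the calcium silicate/mineral wool interface, ΣR_partial = 2.414 m·K/W.
T_interface = T_in − Q'·ΣR_partial = 203 °C − (40.24)(2.414) = 106 °C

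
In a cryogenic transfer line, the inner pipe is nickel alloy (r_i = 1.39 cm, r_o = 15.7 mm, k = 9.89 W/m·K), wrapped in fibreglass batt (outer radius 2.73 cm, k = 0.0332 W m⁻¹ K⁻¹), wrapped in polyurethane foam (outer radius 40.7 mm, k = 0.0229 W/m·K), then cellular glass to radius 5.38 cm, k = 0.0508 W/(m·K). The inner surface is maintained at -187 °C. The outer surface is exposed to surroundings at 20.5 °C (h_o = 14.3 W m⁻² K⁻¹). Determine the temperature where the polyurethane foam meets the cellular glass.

T = -14.0 °C

Treat each layer as a resistance in series:
  R'_nickel alloy = ln(0.0157/0.0139)/(2πk) = 0.1218/(2π·9.89) = 0.001960 m·K/W
  R'_fibreglass batt = ln(0.0273/0.0157)/(2πk) = 0.5532/(2π·0.0332) = 2.652 m·K/W
  R'_polyurethane foam = ln(0.0407/0.0273)/(2πk) = 0.3993/(2π·0.0229) = 2.775 m·K/W
  R'_cellular glass = ln(0.0538/0.0407)/(2πk) = 0.2790/(2π·0.0508) = 0.8742 m·K/W
  R'_conv,out = 1/(2πr h) = 1/(2π·0.0538·14.3) = 0.2069 m·K/W
ΣR = 0.001960 + 2.652 + 2.775 + 0.8742 + 0.2069 = 6.510 m·K/W
Q' = ΔT/ΣR = (-187 °C − 20.5 °C)/6.510 = -31.87 W/m
From the inner boundary to the polyurethane foam/cellular glass interface, ΣR_partial = 5.429 m·K/W.
T_interface = T_in − Q'·ΣR_partial = -187 °C − (-31.87)(5.429) = -14.0 °C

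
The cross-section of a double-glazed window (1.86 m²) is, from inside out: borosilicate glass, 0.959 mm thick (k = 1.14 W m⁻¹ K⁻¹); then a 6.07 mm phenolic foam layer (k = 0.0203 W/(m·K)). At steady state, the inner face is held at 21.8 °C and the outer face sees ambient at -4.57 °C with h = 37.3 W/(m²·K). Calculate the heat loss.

Series thermal resistances, inner to outer:
  R_borosilicate glass = L/(kA) = 9.59×10^-4/(1.14·1.86) = 4.523×10^-4 K/W
  R_phenolic foam = L/(kA) = 0.00607/(0.0203·1.86) = 0.1608 K/W
  R_conv,out = 1/(hA) = 1/(37.3·1.86) = 0.01441 K/W
ΣR = 4.523×10^-4 + 0.1608 + 0.01441 = 0.1757 K/W
Q = ΔT/ΣR = (21.8 °C − -4.57 °C)/0.1757 = 150 W

Q = 150 W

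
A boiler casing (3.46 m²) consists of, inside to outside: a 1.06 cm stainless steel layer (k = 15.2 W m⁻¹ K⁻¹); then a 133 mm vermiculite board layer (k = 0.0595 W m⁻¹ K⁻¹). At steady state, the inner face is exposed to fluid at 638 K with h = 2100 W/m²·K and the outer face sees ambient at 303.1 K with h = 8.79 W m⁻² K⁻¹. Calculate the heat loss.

Q = 493 W

Resistance network (inner→outer):
  R_conv,in = 1/(hA) = 1/(2100·3.46) = 1.376×10^-4 K/W
  R_stainless steel = L/(kA) = 0.0106/(15.2·3.46) = 2.016×10^-4 K/W
  R_vermiculite board = L/(kA) = 0.133/(0.0595·3.46) = 0.6460 K/W
  R_conv,out = 1/(hA) = 1/(8.79·3.46) = 0.03288 K/W
ΣR = 1.376×10^-4 + 2.016×10^-4 + 0.6460 + 0.03288 = 0.6792 K/W
Q = ΔT/ΣR = (638 K − 303.1 K)/0.6792 = 493 W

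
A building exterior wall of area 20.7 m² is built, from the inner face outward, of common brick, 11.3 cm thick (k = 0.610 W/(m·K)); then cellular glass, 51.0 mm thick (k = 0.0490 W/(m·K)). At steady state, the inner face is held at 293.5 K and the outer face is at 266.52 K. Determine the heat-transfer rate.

Series thermal resistances, inner to outer:
  R_common brick = L/(kA) = 0.113/(0.610·20.7) = 0.008949 K/W
  R_cellular glass = L/(kA) = 0.0510/(0.0490·20.7) = 0.05028 K/W
ΣR = 0.008949 + 0.05028 = 0.05923 K/W
Q = ΔT/ΣR = (293.5 K − 266.52 K)/0.05923 = 456 W

Q = 456 W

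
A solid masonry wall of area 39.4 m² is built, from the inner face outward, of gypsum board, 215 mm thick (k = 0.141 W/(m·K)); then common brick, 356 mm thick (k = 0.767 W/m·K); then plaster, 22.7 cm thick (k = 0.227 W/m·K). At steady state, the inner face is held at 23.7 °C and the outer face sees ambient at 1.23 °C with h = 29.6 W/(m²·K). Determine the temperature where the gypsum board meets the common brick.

T = 12.4 °C

Series thermal resistances, inner to outer:
  R_gypsum board = L/(kA) = 0.215/(0.141·39.4) = 0.03870 K/W
  R_common brick = L/(kA) = 0.356/(0.767·39.4) = 0.01178 K/W
  R_plaster = L/(kA) = 0.227/(0.227·39.4) = 0.02538 K/W
  R_conv,out = 1/(hA) = 1/(29.6·39.4) = 8.575×10^-4 K/W
ΣR = 0.03870 + 0.01178 + 0.02538 + 8.575×10^-4 = 0.07672 K/W
Q = ΔT/ΣR = (23.7 °C − 1.23 °C)/0.07672 = 292.9 W
From the inner boundary to the gypsum board/common brick interface, ΣR_partial = 0.03870 K/W.
T_interface = T_in − Q·ΣR_partial = 23.7 °C − (292.9)(0.03870) = 12.4 °C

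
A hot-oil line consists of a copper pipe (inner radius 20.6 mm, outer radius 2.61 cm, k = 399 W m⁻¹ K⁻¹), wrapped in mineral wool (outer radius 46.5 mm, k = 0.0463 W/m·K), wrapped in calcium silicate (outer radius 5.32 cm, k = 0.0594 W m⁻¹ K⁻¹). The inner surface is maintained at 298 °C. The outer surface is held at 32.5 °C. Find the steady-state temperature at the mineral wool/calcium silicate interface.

T = 73.3 °C

Resistance network (inner→outer):
  R'_copper = ln(0.0261/0.0206)/(2πk) = 0.2366/(2π·399) = 9.439×10^-5 m·K/W
  R'_mineral wool = ln(0.0465/0.0261)/(2πk) = 0.5775/(2π·0.0463) = 1.985 m·K/W
  R'_calcium silicate = ln(0.0532/0.0465)/(2πk) = 0.1346/(2π·0.0594) = 0.3607 m·K/W
ΣR = 9.439×10^-5 + 1.985 + 0.3607 = 2.346 m·K/W
Q' = ΔT/ΣR = (298 °C − 32.5 °C)/2.346 = 113.2 W/m
From the inner boundary to the mineral wool/calcium silicate interface, ΣR_partial = 1.985 m·K/W.
T_interface = T_in − Q'·ΣR_partial = 298 °C − (113.2)(1.985) = 73.3 °C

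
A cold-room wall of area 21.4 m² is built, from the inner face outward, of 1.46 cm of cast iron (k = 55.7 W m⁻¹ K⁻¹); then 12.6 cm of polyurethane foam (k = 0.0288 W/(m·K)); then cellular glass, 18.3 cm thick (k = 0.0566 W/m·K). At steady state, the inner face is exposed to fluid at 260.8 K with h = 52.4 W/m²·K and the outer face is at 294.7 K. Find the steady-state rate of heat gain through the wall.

Series thermal resistances, inner to outer:
  R_conv,in = 1/(hA) = 1/(52.4·21.4) = 8.918×10^-4 K/W
  R_cast iron = L/(kA) = 0.0146/(55.7·21.4) = 1.225×10^-5 K/W
  R_polyurethane foam = L/(kA) = 0.126/(0.0288·21.4) = 0.2044 K/W
  R_cellular glass = L/(kA) = 0.183/(0.0566·21.4) = 0.1511 K/W
ΣR = 8.918×10^-4 + 1.225×10^-5 + 0.2044 + 0.1511 = 0.3564 K/W
Q = ΔT/ΣR = (260.8 K − 294.7 K)/0.3564 = -95.1 W
(Negative Q ⇒ heat flows inward; heat gain = 95.1 W.)

Q = 95.1 W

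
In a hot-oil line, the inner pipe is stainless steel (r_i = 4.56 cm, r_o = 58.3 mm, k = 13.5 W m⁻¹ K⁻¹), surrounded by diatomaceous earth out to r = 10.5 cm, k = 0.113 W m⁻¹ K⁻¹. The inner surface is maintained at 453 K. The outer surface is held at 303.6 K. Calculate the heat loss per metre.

Resistance network (inner→outer):
  R'_stainless steel = ln(0.0583/0.0456)/(2πk) = 0.2457/(2π·13.5) = 0.002897 m·K/W
  R'_diatomaceous earth = ln(0.105/0.0583)/(2πk) = 0.5884/(2π·0.113) = 0.8287 m·K/W
ΣR = 0.002897 + 0.8287 = 0.8316 m·K/W
Q' = ΔT/ΣR = (453 K − 303.6 K)/0.8316 = 180 W/m

Q' = 180 W/m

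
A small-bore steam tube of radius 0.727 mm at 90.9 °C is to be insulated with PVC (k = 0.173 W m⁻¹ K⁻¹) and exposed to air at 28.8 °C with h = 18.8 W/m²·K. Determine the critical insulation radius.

r_cr = 0.920 cm

For a cylinder, r_cr = k_ins/h = 0.173/18.8 = 0.00920 m = 0.920 cm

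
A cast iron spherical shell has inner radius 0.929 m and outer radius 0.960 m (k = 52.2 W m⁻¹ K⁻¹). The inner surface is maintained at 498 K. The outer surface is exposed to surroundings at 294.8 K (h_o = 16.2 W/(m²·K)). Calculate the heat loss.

Q = 37.7 kW

Resistance network (inner→outer):
  R_cast iron = (1/0.929 − 1/0.960)/(4πk) = 0.03476/(4π·52.2) = 5.299×10^-5 K/W
  R_conv,out = 1/(4πr²h) = 1/(4π·0.960²·16.2) = 0.005330 K/W
ΣR = 5.299×10^-5 + 0.005330 = 0.005383 K/W
Q = ΔT/ΣR = (498 K − 294.8 K)/0.005383 = 37700 W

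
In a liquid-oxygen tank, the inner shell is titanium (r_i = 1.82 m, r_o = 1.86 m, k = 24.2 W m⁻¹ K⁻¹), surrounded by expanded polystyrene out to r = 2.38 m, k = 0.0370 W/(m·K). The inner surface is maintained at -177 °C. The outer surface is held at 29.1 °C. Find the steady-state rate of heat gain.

Q = 816 W

Resistance network (inner→outer):
  R_titanium = (1/1.82 − 1/1.86)/(4πk) = 0.01182/(4π·24.2) = 3.886×10^-5 K/W
  R_expanded polystyrene = (1/1.86 − 1/2.38)/(4πk) = 0.1175/(4π·0.0370) = 0.2526 K/W
ΣR = 3.886×10^-5 + 0.2526 = 0.2526 K/W
Q = ΔT/ΣR = (-177 °C − 29.1 °C)/0.2526 = -816 W
(Negative Q ⇒ heat flows inward; heat gain = 816 W.)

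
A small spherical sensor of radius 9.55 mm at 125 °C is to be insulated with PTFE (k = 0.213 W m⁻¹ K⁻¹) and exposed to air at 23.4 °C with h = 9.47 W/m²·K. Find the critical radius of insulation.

r_cr = 4.50 cm

For a sphere, r_cr = 2k_ins/h = 2·0.213/9.47 = 0.0450 m = 4.50 cm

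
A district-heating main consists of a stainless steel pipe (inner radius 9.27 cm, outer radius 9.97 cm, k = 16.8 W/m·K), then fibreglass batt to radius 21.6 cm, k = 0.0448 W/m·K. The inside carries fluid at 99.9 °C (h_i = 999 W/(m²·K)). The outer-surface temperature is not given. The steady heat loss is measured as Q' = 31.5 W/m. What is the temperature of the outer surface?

Series resistances:
  R'_conv,in = 1/(2πr h) = 1/(2π·0.0927·999) = 0.001719 m·K/W
  R'_stainless steel = ln(0.0997/0.0927)/(2πk) = 0.07280/(2π·16.8) = 6.896×10^-4 m·K/W
  R'_fibreglass batt = ln(0.216/0.0997)/(2πk) = 0.7731/(2π·0.0448) = 2.747 m·K/W
ΣR = 2.749 m·K/W
ΔT = Q'·ΣR = 31.5 × 2.749 = 86.59 K
Heat flows outward, so T_out = T_in − ΔT = 99.9 − 86.59 = 13.3 °C

T_out = 13.3 °C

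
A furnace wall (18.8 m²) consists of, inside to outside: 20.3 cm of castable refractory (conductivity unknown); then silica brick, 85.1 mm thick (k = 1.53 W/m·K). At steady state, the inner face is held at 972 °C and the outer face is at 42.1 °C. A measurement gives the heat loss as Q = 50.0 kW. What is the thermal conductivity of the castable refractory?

k = 0.690 W/m·K

ΣR = ΔT/Q = |972 − 42.1|/50000 = 0.01860 K/W
Known resistances:
  R_silica brick = L/(kA) = 0.0851/(1.53·18.8) = 0.002959 K/W
R_castable refractory = ΣR − ΣR_known = 0.01860 − 0.002959 = 0.01564 K/W
L/(kA) = 0.01564 ⇒ k = 0.203/(0.01564·18.8) = 0.690 W/m·K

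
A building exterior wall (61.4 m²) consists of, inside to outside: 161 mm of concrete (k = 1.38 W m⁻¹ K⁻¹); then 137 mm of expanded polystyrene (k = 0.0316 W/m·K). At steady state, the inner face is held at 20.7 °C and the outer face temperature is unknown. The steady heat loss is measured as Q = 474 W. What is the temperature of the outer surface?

Series resistances:
  R_concrete = L/(kA) = 0.161/(1.38·61.4) = 0.001900 K/W
  R_expanded polystyrene = L/(kA) = 0.137/(0.0316·61.4) = 0.07061 K/W
ΣR = 0.07251 K/W
ΔT = Q·ΣR = 474 × 0.07251 = 34.37 K
Heat flows outward, so T_out = T_in − ΔT = 20.7 − 34.37 = -13.7 °C

T_out = -13.7 °C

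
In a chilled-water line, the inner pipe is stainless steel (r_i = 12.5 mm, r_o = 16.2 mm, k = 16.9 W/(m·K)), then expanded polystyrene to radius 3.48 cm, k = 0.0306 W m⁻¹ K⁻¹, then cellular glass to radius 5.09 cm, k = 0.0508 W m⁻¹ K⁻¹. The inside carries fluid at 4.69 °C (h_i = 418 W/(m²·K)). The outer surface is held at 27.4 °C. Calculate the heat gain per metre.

Series thermal resistances, inner to outer:
  R'_conv,in = 1/(2πr h) = 1/(2π·0.0125·418) = 0.03046 m·K/W
  R'_stainless steel = ln(0.0162/0.0125)/(2πk) = 0.2593/(2π·16.9) = 0.002442 m·K/W
  R'_expanded polystyrene = ln(0.0348/0.0162)/(2πk) = 0.7646/(2π·0.0306) = 3.977 m·K/W
  R'_cellular glass = ln(0.0509/0.0348)/(2πk) = 0.3802/(2π·0.0508) = 1.191 m·K/W
ΣR = 0.03046 + 0.002442 + 3.977 + 1.191 = 5.201 m·K/W
Q' = ΔT/ΣR = (4.69 °C − 27.4 °C)/5.201 = -4.37 W/m
(Negative Q' ⇒ heat flows inward; heat gain = 4.37 W/m.)

Q' = 4.37 W/m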